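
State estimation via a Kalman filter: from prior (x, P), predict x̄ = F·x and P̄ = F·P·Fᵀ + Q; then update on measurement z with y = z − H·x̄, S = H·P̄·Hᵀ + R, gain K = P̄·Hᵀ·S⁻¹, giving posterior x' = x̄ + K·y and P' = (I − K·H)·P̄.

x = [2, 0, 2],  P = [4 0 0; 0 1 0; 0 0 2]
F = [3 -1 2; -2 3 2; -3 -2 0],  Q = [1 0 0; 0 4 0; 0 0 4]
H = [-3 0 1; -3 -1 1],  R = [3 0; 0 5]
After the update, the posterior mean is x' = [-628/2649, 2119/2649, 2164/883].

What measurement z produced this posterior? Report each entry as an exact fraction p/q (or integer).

z = [3, 3]

x̄ = F·x = [10, 0, -6]
P̄ = F·P·Fᵀ + Q = [46 -19 -34; -19 37 18; -34 18 44]
S = H·P̄·Hᵀ + R = [665 587; 587 554]
K = P̄·Hᵀ·S⁻¹ = [-5477/23841 -781/23841; 19244/23841 -18755/23841; 1916/7947 -194/7947]
x' − x̄ = [-27118/2649, 2119/2649, 7462/883] = K·y
y = (KᵀK)⁻¹·Kᵀ·(x' − x̄) = [39, 39]
z = y + H·x̄ = [39, 39] + [-36, -36] = [3, 3]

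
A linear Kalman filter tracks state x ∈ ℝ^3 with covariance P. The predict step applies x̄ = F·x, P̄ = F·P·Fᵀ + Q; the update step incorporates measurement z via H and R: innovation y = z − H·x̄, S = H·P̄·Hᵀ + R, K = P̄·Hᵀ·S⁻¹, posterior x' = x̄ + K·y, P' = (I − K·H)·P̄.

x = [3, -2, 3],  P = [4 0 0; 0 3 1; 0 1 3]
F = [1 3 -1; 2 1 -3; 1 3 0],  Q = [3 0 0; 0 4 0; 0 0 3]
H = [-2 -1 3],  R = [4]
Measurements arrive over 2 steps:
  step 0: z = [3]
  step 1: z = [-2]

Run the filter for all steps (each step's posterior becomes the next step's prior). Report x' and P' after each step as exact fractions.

step 0: x̄ = F·x = [-6, -5, -3]
step 0: P̄ = F·P·Fᵀ + Q = [31 16 28; 16 44 8; 28 8 34]
step 0: y = z − H·x̄ = [-5]
step 0: S = H·P̄·Hᵀ + R = [158]
step 0: K = P̄·Hᵀ·S⁻¹ = [3/79; -26/79; 19/79]
step 0: x' = x̄ + K·y = [-489/79, -265/79, -332/79]
step 0: P' = (I − K·H)·P̄ = [2431/79 1420/79 2098/79; 1420/79 2124/79 1620/79; 2098/79 1620/79 1964/79]
step 1: x̄ = F·x = [-952/79, -247/79, -1284/79]
step 1: P̄ = F·P·Fᵀ + Q = [18352/79 376/79 23109/79; 376/79 624/79 300/79; 23109/79 300/79 30304/79]
step 1: y = z − H·x̄ = [1543/79]
step 1: S = H·P̄·Hᵀ + R = [69480/79]
step 1: K = P̄·Hᵀ·S⁻¹ = [3583/7720; -119/17370; 7399/11580]
step 1: x' = x̄ + K·y = [-23049/7720, -56633/17370, -43697/11580]
step 1: P' = (I − K·H)·P̄ = [330841/7720 14583/1930 122391/3860; 14583/1930 68242/8685 22139/2895; 122391/3860 22139/2895 47361/1930]

step 0: x' = [-489/79, -265/79, -332/79], P' = [2431/79 1420/79 2098/79; 1420/79 2124/79 1620/79; 2098/79 1620/79 1964/79]
step 1: x' = [-23049/7720, -56633/17370, -43697/11580], P' = [330841/7720 14583/1930 122391/3860; 14583/1930 68242/8685 22139/2895; 122391/3860 22139/2895 47361/1930]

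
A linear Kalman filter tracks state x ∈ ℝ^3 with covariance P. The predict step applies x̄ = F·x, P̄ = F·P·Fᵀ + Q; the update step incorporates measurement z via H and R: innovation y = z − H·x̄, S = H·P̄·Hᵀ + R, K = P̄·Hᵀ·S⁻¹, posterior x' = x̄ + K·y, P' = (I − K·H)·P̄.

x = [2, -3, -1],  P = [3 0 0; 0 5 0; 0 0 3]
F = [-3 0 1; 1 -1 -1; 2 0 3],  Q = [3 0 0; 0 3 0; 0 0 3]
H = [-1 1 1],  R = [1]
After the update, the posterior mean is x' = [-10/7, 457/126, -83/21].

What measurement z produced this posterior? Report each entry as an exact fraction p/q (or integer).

z = [1]

x̄ = F·x = [-7, 6, 1]
P̄ = F·P·Fᵀ + Q = [33 -12 -9; -12 14 -3; -9 -3 42]
S = H·P̄·Hᵀ + R = [126]
K = P̄·Hᵀ·S⁻¹ = [-3/7; 23/126; 8/21]
x' − x̄ = [39/7, -299/126, -104/21] = K·y
y = (KᵀK)⁻¹·Kᵀ·(x' − x̄) = [-13]
z = y + H·x̄ = [-13] + [14] = [1]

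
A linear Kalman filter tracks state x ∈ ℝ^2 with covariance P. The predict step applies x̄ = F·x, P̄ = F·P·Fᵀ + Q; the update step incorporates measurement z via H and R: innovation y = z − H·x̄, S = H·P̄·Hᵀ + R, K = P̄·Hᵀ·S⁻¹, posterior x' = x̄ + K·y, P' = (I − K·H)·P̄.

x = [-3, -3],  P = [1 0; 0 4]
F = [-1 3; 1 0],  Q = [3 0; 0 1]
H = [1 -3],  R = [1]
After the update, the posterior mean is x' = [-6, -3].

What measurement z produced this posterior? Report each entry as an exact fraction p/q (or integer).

x̄ = F·x = [-6, -3]
P̄ = F·P·Fᵀ + Q = [40 -1; -1 2]
S = H·P̄·Hᵀ + R = [65]
K = P̄·Hᵀ·S⁻¹ = [43/65; -7/65]
x' − x̄ = [0, 0] = K·y
y = (KᵀK)⁻¹·Kᵀ·(x' − x̄) = [0]
z = y + H·x̄ = [0] + [3] = [3]

z = [3]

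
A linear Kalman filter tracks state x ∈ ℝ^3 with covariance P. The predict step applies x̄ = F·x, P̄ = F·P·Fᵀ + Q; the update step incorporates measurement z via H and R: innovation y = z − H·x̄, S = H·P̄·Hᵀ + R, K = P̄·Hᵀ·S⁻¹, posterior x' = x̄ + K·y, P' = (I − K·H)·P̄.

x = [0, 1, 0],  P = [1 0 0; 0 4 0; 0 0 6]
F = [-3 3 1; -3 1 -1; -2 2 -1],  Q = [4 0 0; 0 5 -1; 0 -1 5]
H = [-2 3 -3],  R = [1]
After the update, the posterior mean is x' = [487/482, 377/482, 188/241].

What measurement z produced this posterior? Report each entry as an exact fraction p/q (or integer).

x̄ = F·x = [3, 1, 2]
P̄ = F·P·Fᵀ + Q = [55 15 24; 15 24 19; 24 19 31]
S = H·P̄·Hᵀ + R = [482]
K = P̄·Hᵀ·S⁻¹ = [-137/482; -15/482; -42/241]
x' − x̄ = [-959/482, -105/482, -294/241] = K·y
y = (KᵀK)⁻¹·Kᵀ·(x' − x̄) = [7]
z = y + H·x̄ = [7] + [-9] = [-2]

z = [-2]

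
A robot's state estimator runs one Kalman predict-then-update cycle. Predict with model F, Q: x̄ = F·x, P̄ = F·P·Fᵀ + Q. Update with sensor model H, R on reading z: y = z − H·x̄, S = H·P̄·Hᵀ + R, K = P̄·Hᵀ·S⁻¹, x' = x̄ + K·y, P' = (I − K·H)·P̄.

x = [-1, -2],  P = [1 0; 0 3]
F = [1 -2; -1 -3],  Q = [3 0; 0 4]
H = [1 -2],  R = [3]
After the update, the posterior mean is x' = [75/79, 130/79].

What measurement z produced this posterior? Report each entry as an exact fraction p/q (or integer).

x̄ = F·x = [3, 7]
P̄ = F·P·Fᵀ + Q = [16 17; 17 32]
S = H·P̄·Hᵀ + R = [79]
K = P̄·Hᵀ·S⁻¹ = [-18/79; -47/79]
x' − x̄ = [-162/79, -423/79] = K·y
y = (KᵀK)⁻¹·Kᵀ·(x' − x̄) = [9]
z = y + H·x̄ = [9] + [-11] = [-2]

z = [-2]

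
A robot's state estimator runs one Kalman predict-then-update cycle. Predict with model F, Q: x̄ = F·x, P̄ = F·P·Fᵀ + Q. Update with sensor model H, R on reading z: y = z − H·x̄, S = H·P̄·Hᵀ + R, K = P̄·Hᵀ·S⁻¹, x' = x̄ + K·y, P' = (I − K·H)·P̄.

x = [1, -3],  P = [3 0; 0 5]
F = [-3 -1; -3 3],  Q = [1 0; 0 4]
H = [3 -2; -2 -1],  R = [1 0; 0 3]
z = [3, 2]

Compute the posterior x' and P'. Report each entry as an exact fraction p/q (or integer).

x' = [-20493/117466, -104914/58733]
P' = [30831/117466 18930/58733; 18930/58733 36756/58733]

x̄ = F·x = [0, -12]
P̄ = F·P·Fᵀ + Q = [33 12; 12 76]
y = z − H·x̄ = [-21, -10]
S = H·P̄·Hᵀ + R = [458 -34; -34 259]
K = P̄·Hᵀ·S⁻¹ = [16773/117466 -16587/58733; -16722/58733 -24872/58733]
x' = x̄ + K·y = [-20493/117466, -104914/58733]
P' = (I − K·H)·P̄ = [30831/117466 18930/58733; 18930/58733 36756/58733]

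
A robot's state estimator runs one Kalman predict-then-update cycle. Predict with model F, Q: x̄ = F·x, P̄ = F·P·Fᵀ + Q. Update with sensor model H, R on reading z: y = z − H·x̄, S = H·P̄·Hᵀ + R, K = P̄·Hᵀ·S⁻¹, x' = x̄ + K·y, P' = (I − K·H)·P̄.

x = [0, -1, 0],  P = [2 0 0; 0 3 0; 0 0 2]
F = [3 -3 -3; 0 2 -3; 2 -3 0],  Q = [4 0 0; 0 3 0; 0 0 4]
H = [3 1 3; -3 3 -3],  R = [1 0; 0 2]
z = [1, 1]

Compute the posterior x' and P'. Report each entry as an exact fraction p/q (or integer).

x' = [230529/833153, 407429/833153, -91101/833153]
P' = [2124407/833153 62010/833153 -2079993/833153; 62010/833153 155262/833153 -44802/833153; -2079993/833153 -44802/833153 2099175/833153]

x̄ = F·x = [3, -2, 3]
P̄ = F·P·Fᵀ + Q = [67 0 39; 0 33 -18; 39 -18 39]
y = z − H·x̄ = [-15, 25]
S = H·P̄·Hᵀ + R = [1582 -1665; -1665 2279]
K = P̄·Hᵀ·S⁻¹ = [195252/833153 26394/833153; 206886/833153 207081/833153; 12744/833153 -95976/833153]
x' = x̄ + K·y = [230529/833153, 407429/833153, -91101/833153]
P' = (I − K·H)·P̄ = [2124407/833153 62010/833153 -2079993/833153; 62010/833153 155262/833153 -44802/833153; -2079993/833153 -44802/833153 2099175/833153]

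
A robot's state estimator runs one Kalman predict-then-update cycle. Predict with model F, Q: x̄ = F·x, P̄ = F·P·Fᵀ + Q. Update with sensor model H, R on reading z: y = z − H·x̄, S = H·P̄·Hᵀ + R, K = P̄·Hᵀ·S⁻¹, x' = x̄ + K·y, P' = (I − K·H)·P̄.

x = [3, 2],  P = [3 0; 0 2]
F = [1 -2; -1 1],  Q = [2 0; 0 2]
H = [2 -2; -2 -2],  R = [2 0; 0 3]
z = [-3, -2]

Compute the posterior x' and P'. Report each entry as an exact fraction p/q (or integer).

x' = [-3/7, 1]
P' = [51/175 1/25; 1/25 7/25]

x̄ = F·x = [-1, -1]
P̄ = F·P·Fᵀ + Q = [13 -7; -7 7]
y = z − H·x̄ = [-3, -6]
S = H·P̄·Hᵀ + R = [138 -24; -24 27]
K = P̄·Hᵀ·S⁻¹ = [44/175 -116/525; -6/25 -16/75]
x' = x̄ + K·y = [-3/7, 1]
P' = (I − K·H)·P̄ = [51/175 1/25; 1/25 7/25]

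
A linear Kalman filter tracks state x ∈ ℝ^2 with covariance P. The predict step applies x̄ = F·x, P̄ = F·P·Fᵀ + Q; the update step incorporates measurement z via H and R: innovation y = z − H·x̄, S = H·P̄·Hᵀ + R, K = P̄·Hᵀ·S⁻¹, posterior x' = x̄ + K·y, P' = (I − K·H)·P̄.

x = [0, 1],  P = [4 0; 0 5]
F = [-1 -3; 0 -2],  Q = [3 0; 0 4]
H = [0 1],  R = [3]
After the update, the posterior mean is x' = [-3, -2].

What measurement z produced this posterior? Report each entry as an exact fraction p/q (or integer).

x̄ = F·x = [-3, -2]
P̄ = F·P·Fᵀ + Q = [52 30; 30 24]
S = H·P̄·Hᵀ + R = [27]
K = P̄·Hᵀ·S⁻¹ = [10/9; 8/9]
x' − x̄ = [0, 0] = K·y
y = (KᵀK)⁻¹·Kᵀ·(x' − x̄) = [0]
z = y + H·x̄ = [0] + [-2] = [-2]

z = [-2]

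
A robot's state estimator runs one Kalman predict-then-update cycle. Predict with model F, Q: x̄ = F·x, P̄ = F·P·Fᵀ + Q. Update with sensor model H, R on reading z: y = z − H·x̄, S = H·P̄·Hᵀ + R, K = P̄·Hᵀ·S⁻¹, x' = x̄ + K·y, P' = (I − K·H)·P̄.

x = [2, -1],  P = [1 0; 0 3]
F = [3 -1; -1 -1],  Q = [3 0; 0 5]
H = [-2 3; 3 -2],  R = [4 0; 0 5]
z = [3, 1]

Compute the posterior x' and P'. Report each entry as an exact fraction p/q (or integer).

x̄ = F·x = [7, -1]
P̄ = F·P·Fᵀ + Q = [15 0; 0 9]
y = z − H·x̄ = [20, -22]
S = H·P̄·Hᵀ + R = [145 -144; -144 176]
K = P̄·Hᵀ·S⁻¹ = [75/299 2205/4784; 135/299 639/2392]
x' = x̄ + K·y = [4489/2392, 2575/1196]
P' = (I − K·H)·P̄ = [8535/4784 3645/2392; 3645/2392 1935/1196]

x' = [4489/2392, 2575/1196]
P' = [8535/4784 3645/2392; 3645/2392 1935/1196]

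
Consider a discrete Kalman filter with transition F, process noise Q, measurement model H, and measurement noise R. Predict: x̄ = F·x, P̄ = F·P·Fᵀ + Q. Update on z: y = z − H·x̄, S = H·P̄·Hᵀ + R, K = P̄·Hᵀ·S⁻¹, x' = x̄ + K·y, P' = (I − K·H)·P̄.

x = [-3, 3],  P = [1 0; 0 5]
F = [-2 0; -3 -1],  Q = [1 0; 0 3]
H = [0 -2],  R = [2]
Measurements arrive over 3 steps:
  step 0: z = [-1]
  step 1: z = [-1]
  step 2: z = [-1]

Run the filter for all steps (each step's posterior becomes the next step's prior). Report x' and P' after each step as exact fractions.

step 0: x' = [144/35, 23/35], P' = [103/35 6/35; 6/35 17/35]
step 1: x' = [-18/35, 2/7], P' = [87/35 2/7; 2/7 31/63]
step 2: x' = [75654/123823, 9083/17689], P' = [297427/123823 4878/17689; 4878/17689 1241/2527]

step 0: x̄ = F·x = [6, 6]
step 0: P̄ = F·P·Fᵀ + Q = [5 6; 6 17]
step 0: y = z − H·x̄ = [11]
step 0: S = H·P̄·Hᵀ + R = [70]
step 0: K = P̄·Hᵀ·S⁻¹ = [-6/35; -17/35]
step 0: x' = x̄ + K·y = [144/35, 23/35]
step 0: P' = (I − K·H)·P̄ = [103/35 6/35; 6/35 17/35]
step 1: x̄ = F·x = [-288/35, -13]
step 1: P̄ = F·P·Fᵀ + Q = [447/35 18; 18 31]
step 1: y = z − H·x̄ = [-27]
step 1: S = H·P̄·Hᵀ + R = [126]
step 1: K = P̄·Hᵀ·S⁻¹ = [-2/7; -31/63]
step 1: x' = x̄ + K·y = [-18/35, 2/7]
step 1: P' = (I − K·H)·P̄ = [87/35 2/7; 2/7 31/63]
step 2: x̄ = F·x = [36/35, 44/35]
step 2: P̄ = F·P·Fᵀ + Q = [383/35 542/35; 542/35 1241/45]
step 2: y = z − H·x̄ = [53/35]
step 2: S = H·P̄·Hᵀ + R = [5054/45]
step 2: K = P̄·Hᵀ·S⁻¹ = [-4878/17689; -1241/2527]
step 2: x' = x̄ + K·y = [75654/123823, 9083/17689]
step 2: P' = (I − K·H)·P̄ = [297427/123823 4878/17689; 4878/17689 1241/2527]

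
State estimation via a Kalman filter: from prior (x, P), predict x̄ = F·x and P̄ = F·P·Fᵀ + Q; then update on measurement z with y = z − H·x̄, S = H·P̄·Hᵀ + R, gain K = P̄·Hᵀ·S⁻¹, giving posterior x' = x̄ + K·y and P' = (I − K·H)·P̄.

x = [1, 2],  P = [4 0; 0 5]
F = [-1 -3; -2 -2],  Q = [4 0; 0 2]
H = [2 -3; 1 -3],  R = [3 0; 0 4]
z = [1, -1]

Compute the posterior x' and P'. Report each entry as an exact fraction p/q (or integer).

x' = [6217/6035, 2892/6035]
P' = [36546/6035 19266/6035; 19266/6035 11286/6035]

x̄ = F·x = [-7, -6]
P̄ = F·P·Fᵀ + Q = [53 38; 38 38]
y = z − H·x̄ = [-3, -12]
S = H·P̄·Hᵀ + R = [101 106; 106 171]
K = P̄·Hᵀ·S⁻¹ = [5098/6035 -5313/6035; 1558/6035 -3648/6035]
x' = x̄ + K·y = [6217/6035, 2892/6035]
P' = (I − K·H)·P̄ = [36546/6035 19266/6035; 19266/6035 11286/6035]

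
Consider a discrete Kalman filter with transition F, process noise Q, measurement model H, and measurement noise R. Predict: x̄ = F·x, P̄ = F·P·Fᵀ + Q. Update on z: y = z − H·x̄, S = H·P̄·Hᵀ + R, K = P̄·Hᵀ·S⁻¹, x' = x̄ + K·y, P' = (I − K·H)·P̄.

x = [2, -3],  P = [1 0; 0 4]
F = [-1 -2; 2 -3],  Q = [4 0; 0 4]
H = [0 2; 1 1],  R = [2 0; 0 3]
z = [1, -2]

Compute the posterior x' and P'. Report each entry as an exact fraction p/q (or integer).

x' = [-3163/1256, 387/628]
P' = [3143/1256 -187/628; -187/628 143/314]

x̄ = F·x = [4, 13]
P̄ = F·P·Fᵀ + Q = [21 22; 22 44]
y = z − H·x̄ = [-25, -19]
S = H·P̄·Hᵀ + R = [178 132; 132 112]
K = P̄·Hᵀ·S⁻¹ = [-187/628 923/1256; 143/314 33/628]
x' = x̄ + K·y = [-3163/1256, 387/628]
P' = (I − K·H)·P̄ = [3143/1256 -187/628; -187/628 143/314]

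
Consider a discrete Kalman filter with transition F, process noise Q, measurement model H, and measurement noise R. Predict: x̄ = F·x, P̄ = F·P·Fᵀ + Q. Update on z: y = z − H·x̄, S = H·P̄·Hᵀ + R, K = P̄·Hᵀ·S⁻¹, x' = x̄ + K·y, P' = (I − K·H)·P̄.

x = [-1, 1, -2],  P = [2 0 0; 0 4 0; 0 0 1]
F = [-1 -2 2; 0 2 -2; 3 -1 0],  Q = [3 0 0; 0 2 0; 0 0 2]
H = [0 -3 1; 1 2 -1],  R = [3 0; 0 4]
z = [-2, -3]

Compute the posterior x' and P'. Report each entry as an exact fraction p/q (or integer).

x̄ = F·x = [-5, 6, -4]
P̄ = F·P·Fᵀ + Q = [25 -20 2; -20 22 -8; 2 -8 24]
y = z − H·x̄ = [20, -14]
S = H·P̄·Hᵀ + R = [273 -134; -134 89]
K = P̄·Hᵀ·S⁻¹ = [3240/6341 3667/6341; -2298/6341 -1180/6341; -820/6341 -3942/6341]
x' = x̄ + K·y = [-18243/6341, 8606/6341, 13424/6341]
P' = (I − K·H)·P̄ = [19984/6341 -4404/6341 -3492/6341; -4404/6341 7210/6341 14736/6341; -3492/6341 14736/6341 41748/6341]

x' = [-18243/6341, 8606/6341, 13424/6341]
P' = [19984/6341 -4404/6341 -3492/6341; -4404/6341 7210/6341 14736/6341; -3492/6341 14736/6341 41748/6341]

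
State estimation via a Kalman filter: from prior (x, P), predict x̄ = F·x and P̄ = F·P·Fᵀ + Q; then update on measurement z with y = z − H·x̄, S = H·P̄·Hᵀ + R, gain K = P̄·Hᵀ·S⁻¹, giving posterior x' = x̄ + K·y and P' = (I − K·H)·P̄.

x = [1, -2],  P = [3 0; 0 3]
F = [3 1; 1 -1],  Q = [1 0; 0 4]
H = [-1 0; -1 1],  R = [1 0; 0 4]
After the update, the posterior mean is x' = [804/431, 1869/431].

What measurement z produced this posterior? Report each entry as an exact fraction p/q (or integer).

x̄ = F·x = [1, 3]
P̄ = F·P·Fᵀ + Q = [31 6; 6 10]
S = H·P̄·Hᵀ + R = [32 25; 25 33]
K = P̄·Hᵀ·S⁻¹ = [-398/431 -25/431; -298/431 278/431]
x' − x̄ = [373/431, 576/431] = K·y
y = (KᵀK)⁻¹·Kᵀ·(x' − x̄) = [-1, 1]
z = y + H·x̄ = [-1, 1] + [-1, 2] = [-2, 3]

z = [-2, 3]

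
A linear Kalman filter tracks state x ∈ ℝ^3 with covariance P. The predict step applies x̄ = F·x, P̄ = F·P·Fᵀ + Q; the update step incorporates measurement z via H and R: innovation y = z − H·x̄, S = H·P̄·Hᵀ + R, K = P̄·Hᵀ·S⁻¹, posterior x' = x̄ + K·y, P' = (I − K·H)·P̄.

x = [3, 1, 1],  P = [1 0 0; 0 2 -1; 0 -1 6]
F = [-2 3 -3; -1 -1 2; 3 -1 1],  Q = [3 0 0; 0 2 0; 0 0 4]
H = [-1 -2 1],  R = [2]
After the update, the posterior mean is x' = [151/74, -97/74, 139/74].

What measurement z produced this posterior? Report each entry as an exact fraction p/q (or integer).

z = [2]

x̄ = F·x = [-6, -2, 9]
P̄ = F·P·Fᵀ + Q = [97 -49 -36; -49 33 14; -36 14 23]
S = H·P̄·Hᵀ + R = [74]
K = P̄·Hᵀ·S⁻¹ = [-35/74; -3/74; 31/74]
x' − x̄ = [595/74, 51/74, -527/74] = K·y
y = (KᵀK)⁻¹·Kᵀ·(x' − x̄) = [-17]
z = y + H·x̄ = [-17] + [19] = [2]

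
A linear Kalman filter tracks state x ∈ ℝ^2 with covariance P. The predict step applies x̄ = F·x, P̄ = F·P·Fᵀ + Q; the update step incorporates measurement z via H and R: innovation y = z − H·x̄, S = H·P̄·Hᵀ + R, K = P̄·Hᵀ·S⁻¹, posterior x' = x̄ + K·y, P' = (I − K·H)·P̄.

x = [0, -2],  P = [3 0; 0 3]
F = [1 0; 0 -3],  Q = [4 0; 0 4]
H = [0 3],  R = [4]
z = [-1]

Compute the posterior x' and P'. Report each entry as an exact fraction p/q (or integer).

x̄ = F·x = [0, 6]
P̄ = F·P·Fᵀ + Q = [7 0; 0 31]
y = z − H·x̄ = [-19]
S = H·P̄·Hᵀ + R = [283]
K = P̄·Hᵀ·S⁻¹ = [0; 93/283]
x' = x̄ + K·y = [0, -69/283]
P' = (I − K·H)·P̄ = [7 0; 0 124/283]

x' = [0, -69/283]
P' = [7 0; 0 124/283]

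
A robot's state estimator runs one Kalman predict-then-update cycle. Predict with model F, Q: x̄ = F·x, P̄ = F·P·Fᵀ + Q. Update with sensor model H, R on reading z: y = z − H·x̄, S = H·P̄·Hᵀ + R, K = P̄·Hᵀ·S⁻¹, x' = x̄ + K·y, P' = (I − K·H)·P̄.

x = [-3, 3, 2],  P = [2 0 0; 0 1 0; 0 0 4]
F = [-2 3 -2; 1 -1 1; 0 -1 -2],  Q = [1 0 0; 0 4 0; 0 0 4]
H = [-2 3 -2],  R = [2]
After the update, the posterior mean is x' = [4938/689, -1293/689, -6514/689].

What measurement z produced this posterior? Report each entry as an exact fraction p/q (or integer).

x̄ = F·x = [11, -4, -7]
P̄ = F·P·Fᵀ + Q = [34 -15 13; -15 11 -7; 13 -7 21]
S = H·P̄·Hᵀ + R = [689]
K = P̄·Hᵀ·S⁻¹ = [-139/689; 77/689; -89/689]
x' − x̄ = [-2641/689, 1463/689, -1691/689] = K·y
y = (KᵀK)⁻¹·Kᵀ·(x' − x̄) = [19]
z = y + H·x̄ = [19] + [-20] = [-1]

z = [-1]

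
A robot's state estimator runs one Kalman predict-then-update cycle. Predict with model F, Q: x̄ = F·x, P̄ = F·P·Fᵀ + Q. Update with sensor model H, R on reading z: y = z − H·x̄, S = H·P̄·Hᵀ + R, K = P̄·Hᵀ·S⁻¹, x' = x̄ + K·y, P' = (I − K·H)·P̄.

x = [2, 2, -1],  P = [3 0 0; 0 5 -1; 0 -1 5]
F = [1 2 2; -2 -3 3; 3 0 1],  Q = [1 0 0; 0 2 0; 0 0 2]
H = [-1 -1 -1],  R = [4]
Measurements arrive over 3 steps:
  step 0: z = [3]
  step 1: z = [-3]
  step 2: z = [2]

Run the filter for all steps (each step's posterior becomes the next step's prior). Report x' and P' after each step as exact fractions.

step 0: x̄ = F·x = [4, -13, 5]
step 0: P̄ = F·P·Fᵀ + Q = [36 -6 17; -6 122 0; 17 0 34]
step 0: y = z − H·x̄ = [-1]
step 0: S = H·P̄·Hᵀ + R = [218]
step 0: K = P̄·Hᵀ·S⁻¹ = [-47/218; -58/109; -51/218]
step 0: x' = x̄ + K·y = [919/218, -1359/109, 1141/218]
step 0: P' = (I − K·H)·P̄ = [5639/218 -3380/109 1309/218; -3380/109 6570/109 -2958/109; 1309/218 -2958/109 4811/218]
step 1: x̄ = F·x = [-2235/218, 9739/218, 1949/109]
step 1: P̄ = F·P·Fᵀ + Q = [8529/218 -15241/218 -8345/109; -15241/218 194211/218 34175/109; -8345/109 34175/109 31926/109]
step 1: y = z − H·x̄ = [5374/109]
step 1: S = H·P̄·Hᵀ + R = [170151/109]
step 1: K = P̄·Hᵀ·S⁻¹ = [11701/170151; -41220/56717; -19252/56717]
step 1: x' = x̄ + K·y = [-2335093/340302, 1003067/113434, 64965/56717]
step 1: P' = (I − K·H)·P̄ = [10801753/340302 919327/113434 -2275557/56717; 919327/113434 7527843/113434 -4058705/56717; -2275557/56717 -4058705/56717 6411270/56717]
step 2: x̄ = F·x = [4462889/340302, -3188047/340302, -2205163/113434]
step 2: P̄ = F·P·Fᵀ + Q = [16947367/340302 68048515/340302 -6129823/113434; 68048515/340302 1228623973/340302 1084603/113434; -6129823/113434 1084603/113434 18147983/113434]
step 2: y = z − H·x̄ = [-4660043/340302]
step 2: S = H·P̄·Hᵀ + R = [1407202207/340302]
step 2: K = P̄·Hᵀ·S⁻¹ = [-66606413/1407202207; -1299926297/1407202207; -39308289/1407202207]
step 2: x' = x̄ + K·y = [19366844741/1407202207, 4617914871/1407202207, -26817804198/1407202207]
step 2: P' = (I − K·H)·P̄ = [57043326200/1407202207 26960149172/1407202207 -83737049720/1407202207; 26960149172/1407202207 114939050451/1407202207 -136699494435/1407202207; -83737049720/1407202207 -136699494435/1407202207 220593777311/1407202207]

step 0: x' = [919/218, -1359/109, 1141/218], P' = [5639/218 -3380/109 1309/218; -3380/109 6570/109 -2958/109; 1309/218 -2958/109 4811/218]
step 1: x' = [-2335093/340302, 1003067/113434, 64965/56717], P' = [10801753/340302 919327/113434 -2275557/56717; 919327/113434 7527843/113434 -4058705/56717; -2275557/56717 -4058705/56717 6411270/56717]
step 2: x' = [19366844741/1407202207, 4617914871/1407202207, -26817804198/1407202207], P' = [57043326200/1407202207 26960149172/1407202207 -83737049720/1407202207; 26960149172/1407202207 114939050451/1407202207 -136699494435/1407202207; -83737049720/1407202207 -136699494435/1407202207 220593777311/1407202207]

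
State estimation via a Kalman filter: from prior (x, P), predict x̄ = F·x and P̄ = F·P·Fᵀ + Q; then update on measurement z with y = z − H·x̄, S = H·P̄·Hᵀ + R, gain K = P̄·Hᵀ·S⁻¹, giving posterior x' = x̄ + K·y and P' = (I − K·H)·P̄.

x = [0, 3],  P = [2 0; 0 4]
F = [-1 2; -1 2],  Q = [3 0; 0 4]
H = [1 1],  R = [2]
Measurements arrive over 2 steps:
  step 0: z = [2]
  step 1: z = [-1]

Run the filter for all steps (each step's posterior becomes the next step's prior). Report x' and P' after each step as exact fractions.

step 0: x' = [32/27, 86/81], P' = [20/9 -34/27; -34/27 182/81]
step 1: x' = [-2647/5993, -2880/5993], P' = [13302/5993 -7552/5993; -7552/5993 13464/5993]

step 0: x̄ = F·x = [6, 6]
step 0: P̄ = F·P·Fᵀ + Q = [21 18; 18 22]
step 0: y = z − H·x̄ = [-10]
step 0: S = H·P̄·Hᵀ + R = [81]
step 0: K = P̄·Hᵀ·S⁻¹ = [13/27; 40/81]
step 0: x' = x̄ + K·y = [32/27, 86/81]
step 0: P' = (I − K·H)·P̄ = [20/9 -34/27; -34/27 182/81]
step 1: x̄ = F·x = [76/81, 76/81]
step 1: P̄ = F·P·Fᵀ + Q = [1559/81 1316/81; 1316/81 1640/81]
step 1: y = z − H·x̄ = [-233/81]
step 1: S = H·P̄·Hᵀ + R = [5993/81]
step 1: K = P̄·Hᵀ·S⁻¹ = [2875/5993; 2956/5993]
step 1: x' = x̄ + K·y = [-2647/5993, -2880/5993]
step 1: P' = (I − K·H)·P̄ = [13302/5993 -7552/5993; -7552/5993 13464/5993]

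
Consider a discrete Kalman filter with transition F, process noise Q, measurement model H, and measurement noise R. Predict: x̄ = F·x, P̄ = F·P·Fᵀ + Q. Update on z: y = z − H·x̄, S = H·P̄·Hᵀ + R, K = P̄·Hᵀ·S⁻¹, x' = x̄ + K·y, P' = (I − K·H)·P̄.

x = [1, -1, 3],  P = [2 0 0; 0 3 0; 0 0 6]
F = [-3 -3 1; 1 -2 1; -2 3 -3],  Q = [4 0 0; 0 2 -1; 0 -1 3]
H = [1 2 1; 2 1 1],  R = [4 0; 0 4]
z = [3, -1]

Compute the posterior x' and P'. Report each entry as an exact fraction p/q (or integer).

x̄ = F·x = [3, 6, -14]
P̄ = F·P·Fᵀ + Q = [55 18 -33; 18 22 -41; -33 -41 92]
y = z − H·x̄ = [2, 1]
S = H·P̄·Hᵀ + R = [81 114; 114 196]
K = P̄·Hᵀ·S⁻¹ = [269/1440 361/960; 121/160 -113/320; -1399/1440 469/960]
x' = x̄ + K·y = [10799/2880, 2291/320, -44509/2880]
P' = (I − K·H)·P̄ = [24311/2880 2459/320 -66421/2880; 2459/320 3879/320 -9249/320; -66421/2880 -9249/320 221711/2880]

x' = [10799/2880, 2291/320, -44509/2880]
P' = [24311/2880 2459/320 -66421/2880; 2459/320 3879/320 -9249/320; -66421/2880 -9249/320 221711/2880]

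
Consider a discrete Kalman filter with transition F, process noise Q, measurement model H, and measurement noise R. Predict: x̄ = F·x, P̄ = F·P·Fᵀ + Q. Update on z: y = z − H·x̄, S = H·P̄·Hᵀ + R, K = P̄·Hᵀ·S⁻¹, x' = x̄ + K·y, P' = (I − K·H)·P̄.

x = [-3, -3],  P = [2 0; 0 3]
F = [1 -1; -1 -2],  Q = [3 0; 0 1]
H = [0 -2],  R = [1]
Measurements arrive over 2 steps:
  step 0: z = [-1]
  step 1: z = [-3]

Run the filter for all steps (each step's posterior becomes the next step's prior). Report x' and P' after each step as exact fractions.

step 0: x' = [-136/61, 39/61], P' = [424/61 4/61; 4/61 15/61]
step 1: x' = [-7487/2305, 3424/2305], P' = [12814/2305 -398/2305; -398/2305 561/2305]

step 0: x̄ = F·x = [0, 9]
step 0: P̄ = F·P·Fᵀ + Q = [8 4; 4 15]
step 0: y = z − H·x̄ = [17]
step 0: S = H·P̄·Hᵀ + R = [61]
step 0: K = P̄·Hᵀ·S⁻¹ = [-8/61; -30/61]
step 0: x' = x̄ + K·y = [-136/61, 39/61]
step 0: P' = (I − K·H)·P̄ = [424/61 4/61; 4/61 15/61]
step 1: x̄ = F·x = [-175/61, 58/61]
step 1: P̄ = F·P·Fᵀ + Q = [614/61 -398/61; -398/61 561/61]
step 1: y = z − H·x̄ = [-67/61]
step 1: S = H·P̄·Hᵀ + R = [2305/61]
step 1: K = P̄·Hᵀ·S⁻¹ = [796/2305; -1122/2305]
step 1: x' = x̄ + K·y = [-7487/2305, 3424/2305]
step 1: P' = (I − K·H)·P̄ = [12814/2305 -398/2305; -398/2305 561/2305]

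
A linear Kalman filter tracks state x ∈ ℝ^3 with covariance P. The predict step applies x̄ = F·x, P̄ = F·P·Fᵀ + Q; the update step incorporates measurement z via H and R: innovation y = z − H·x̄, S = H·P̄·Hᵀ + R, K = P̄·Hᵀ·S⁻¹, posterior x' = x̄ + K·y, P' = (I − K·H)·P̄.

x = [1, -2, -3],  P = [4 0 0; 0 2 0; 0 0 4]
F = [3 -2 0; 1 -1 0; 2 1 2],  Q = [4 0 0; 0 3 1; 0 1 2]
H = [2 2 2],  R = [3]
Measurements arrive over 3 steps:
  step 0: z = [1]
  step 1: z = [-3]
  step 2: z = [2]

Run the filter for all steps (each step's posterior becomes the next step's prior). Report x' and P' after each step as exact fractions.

step 0: x' = [3857/719, 1709/719, -5196/719], P' = [6288/719 752/719 -6788/719; 752/719 2375/719 -3031/719; -6788/719 -3031/719 10008/719]
step 1: x' = [191571/102109, -317892/510545, -1374549/510545], P' = [770104/102109 -134262/102109 -585790/102109; -134262/102109 980764/510545 -213982/510545; -585790/102109 -213982/510545 3178491/510545]
step 2: x' = [43531271/15004571, 14670865/15004571, -42874468/15004571], P' = [82406012/15004571 -20398782/15004571 -54699602/15004571; -20398782/15004571 28819073/15004571 -5622287/15004571; -54699602/15004571 -5622287/15004571 61430074/15004571]

step 0: x̄ = F·x = [7, 3, -6]
step 0: P̄ = F·P·Fᵀ + Q = [48 16 20; 16 9 7; 20 7 36]
step 0: y = z − H·x̄ = [-7]
step 0: S = H·P̄·Hᵀ + R = [719]
step 0: K = P̄·Hᵀ·S⁻¹ = [168/719; 64/719; 126/719]
step 0: x' = x̄ + K·y = [3857/719, 1709/719, -5196/719]
step 0: P' = (I − K·H)·P̄ = [6288/719 752/719 -6788/719; 752/719 2375/719 -3031/719; -6788/719 -3031/719 10008/719]
step 1: x̄ = F·x = [8153/719, 2148/719, -969/719]
step 1: P̄ = F·P·Fᵀ + Q = [59944/719 19854/719 3622/719; 19854/719 9316/719 2654/719; 3622/719 2654/719 5577/719]
step 1: y = z − H·x̄ = [-20821/719]
step 1: S = H·P̄·Hᵀ + R = [510545/719]
step 1: K = P̄·Hᵀ·S⁻¹ = [33368/102109; 63648/510545; 23706/510545]
step 1: x' = x̄ + K·y = [191571/102109, -317892/510545, -1374549/510545]
step 1: P' = (I − K·H)·P̄ = [770104/102109 -134262/102109 -585790/102109; -134262/102109 980764/510545 -213982/510545; -585790/102109 -213982/510545 3178491/510545]
step 2: x̄ = F·x = [3509349/510545, 1275747/510545, -230256/102109]
step 2: P̄ = F·P·Fᵀ + Q = [48675636/510545 16869638/510545 1019026/102109; 16869638/510545 7705539/510545 494439/102109; 1019026/102109 494439/102109 629026/102109]
step 2: y = z − H·x̄ = [-215398/17605]
step 2: S = H·P̄·Hᵀ + R = [15004571/17605]
step 2: K = P̄·Hᵀ·S⁻¹ = [4871752/15004571; 1865336/15004571; 738790/15004571]
step 2: x' = x̄ + K·y = [43531271/15004571, 14670865/15004571, -42874468/15004571]
step 2: P' = (I − K·H)·P̄ = [82406012/15004571 -20398782/15004571 -54699602/15004571; -20398782/15004571 28819073/15004571 -5622287/15004571; -54699602/15004571 -5622287/15004571 61430074/15004571]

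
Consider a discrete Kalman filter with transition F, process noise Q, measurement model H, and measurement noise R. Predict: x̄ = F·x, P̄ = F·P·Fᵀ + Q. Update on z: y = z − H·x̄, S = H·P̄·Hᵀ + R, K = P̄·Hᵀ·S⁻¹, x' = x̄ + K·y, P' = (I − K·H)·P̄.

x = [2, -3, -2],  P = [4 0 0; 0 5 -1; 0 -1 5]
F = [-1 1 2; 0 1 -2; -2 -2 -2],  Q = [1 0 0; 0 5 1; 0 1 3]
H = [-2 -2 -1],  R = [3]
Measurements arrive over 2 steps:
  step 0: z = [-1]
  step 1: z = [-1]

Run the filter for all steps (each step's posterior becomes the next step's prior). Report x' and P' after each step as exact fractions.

step 0: x̄ = F·x = [-9, 1, 6]
step 0: P̄ = F·P·Fᵀ + Q = [26 -15 -16; -15 34 9; -16 9 51]
step 0: y = z − H·x̄ = [-11]
step 0: S = H·P̄·Hᵀ + R = [146]
step 0: K = P̄·Hᵀ·S⁻¹ = [-3/73; -47/146; -37/146]
step 0: x' = x̄ + K·y = [-624/73, 663/146, 1283/146]
step 0: P' = (I − K·H)·P̄ = [1880/73 -1236/73 -1279/73; -1236/73 2755/146 -425/146; -1279/73 -425/146 6077/146]
step 1: x̄ = F·x = [4477/146, -1903/146, -698/73]
step 1: P̄ = F·P·Fᵀ + Q = [44445/146 -24197/146 -7316/73; -24197/146 29493/146 6403/73; -7316/73 6403/73 3583/73]
step 1: y = z − H·x̄ = [1803/73]
step 1: S = H·P̄·Hᵀ + R = [51238/73]
step 1: K = P̄·Hᵀ·S⁻¹ = [-6466/25619; -11699/51238; -1757/51238]
step 1: x' = x̄ + K·y = [1251779/51238, -478399/25619, -533315/51238]
step 1: P' = (I − K·H)·P̄ = [13306847/51238 -10564307/51238 -2723142/25619; -10564307/51238 4237771/25619 4212627/51238; -2723142/25619 4212627/51238 2472585/51238]

step 0: x' = [-624/73, 663/146, 1283/146], P' = [1880/73 -1236/73 -1279/73; -1236/73 2755/146 -425/146; -1279/73 -425/146 6077/146]
step 1: x' = [1251779/51238, -478399/25619, -533315/51238], P' = [13306847/51238 -10564307/51238 -2723142/25619; -10564307/51238 4237771/25619 4212627/51238; -2723142/25619 4212627/51238 2472585/51238]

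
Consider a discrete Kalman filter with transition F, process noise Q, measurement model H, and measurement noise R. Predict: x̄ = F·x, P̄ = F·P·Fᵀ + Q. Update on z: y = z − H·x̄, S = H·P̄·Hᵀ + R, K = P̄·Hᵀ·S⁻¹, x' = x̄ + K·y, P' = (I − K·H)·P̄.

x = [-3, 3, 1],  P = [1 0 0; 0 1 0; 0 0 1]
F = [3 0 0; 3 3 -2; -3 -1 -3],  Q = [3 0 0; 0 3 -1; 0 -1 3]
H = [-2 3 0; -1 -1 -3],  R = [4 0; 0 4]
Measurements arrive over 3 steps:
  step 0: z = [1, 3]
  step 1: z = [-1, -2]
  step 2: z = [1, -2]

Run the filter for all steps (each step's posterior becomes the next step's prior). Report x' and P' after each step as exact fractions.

step 0: x' = [-28623/3076, -8885/1538, 12323/3076], P' = [285927/24608 95835/12304 -160755/24608; 95835/12304 34783/6152 -55607/12304; -160755/24608 -55607/12304 102127/24608]
step 1: x' = [-5940808116/1179741875, -179497169/47189675, 4446809921/1179741875], P' = [13847049621/1179741875 382937714/47189675 -7764143201/1179741875; 382937714/47189675 34231984/5662761 -663917002/141569025; -7764143201/1179741875 -663917002/141569025 14708290543/3539225625]
step 2: x' = [354034739635521/260863115776103, 321556883655571/260863115776103, -95860258485398/260863115776103], P' = [6013523736414363/521726231552206 2079208163332335/260863115776103 -3371132059754547/521726231552206; 2079208163332335/260863115776103 1551232781908370/260863115776103 -1202048529202555/260863115776103; -3371132059754547/521726231552206 -1202048529202555/260863115776103 2132658763193595/521726231552206]

step 0: x̄ = F·x = [-9, -2, 3]
step 0: P̄ = F·P·Fᵀ + Q = [12 9 -9; 9 25 -7; -9 -7 22]
step 0: y = z − H·x̄ = [-11, 1]
step 0: S = H·P̄·Hᵀ + R = [169 -51; -51 161]
step 0: K = P̄·Hᵀ·S⁻¹ = [789/24608 1167/24608; 4257/12304 355/12304; -3033/24608 -8603/24608]
step 0: x' = x̄ + K·y = [-28623/3076, -8885/1538, 12323/3076]
step 0: P' = (I − K·H)·P̄ = [285927/24608 95835/12304 -160755/24608; 95835/12304 34783/6152 -55607/12304; -160755/24608 -55607/12304 102127/24608]
step 1: x̄ = F·x = [-85869/3076, -163825/3076, 33335/1538]
step 1: P̄ = F·P·Fᵀ + Q = [2647167/24608 5262903/24608 -850779/12304; 5262903/24608 11021551/24608 -1720931/12304; -850779/12304 -1720931/12304 323647/6152]
step 1: y = z − H·x̄ = [316661/3076, -13959/769]
step 1: S = H·P̄·Hᵀ + R = [46726223/24608 -3066453/6152; -3066453/6152 317733/1538]
step 1: K = P̄·Hᵀ·S⁻¹ = [19735179/90749375 -32015717/1179741875; 1729311/3629975 -3215434/141569025; -20569974/90749375 -1058629244/3539225625]
step 1: x' = x̄ + K·y = [-5940808116/1179741875, -179497169/47189675, 4446809921/1179741875]
step 1: P' = (I − K·H)·P̄ = [13847049621/1179741875 382937714/47189675 -7764143201/1179741875; 382937714/47189675 34231984/5662761 -663917002/141569025; -7764143201/1179741875 -663917002/141569025 14708290543/3539225625]
step 2: x̄ = F·x = [-17822424348/1179741875, -8035666373/235948375, 1793884762/235948375]
step 2: P̄ = F·P·Fᵀ + Q = [128162672214/1179741875 51473858289/235948375 -16693297266/235948375; 51473858289/235948375 65261050342/141569025 -20477038823/141569025; -16693297266/235948375 -20477038823/141569025 7669132387/141569025]
step 2: y = z − H·x̄ = [86069888774/1179741875, -33451968533/1179741875]
step 2: S = H·P̄·Hᵀ + R = [2323516934666/1179741875 -597591211822/1179741875; -597591211822/1179741875 725989136047/3539225625]
step 2: K = P̄·Hᵀ·S⁻¹ = [112050376791321/521726231552206 -7317985476924/260863115776103; 123820504765110/260863115776103 -6073839408260/260863115776103; -117506763926559/521726231552206 -77843396427641/260863115776103]
step 2: x' = x̄ + K·y = [354034739635521/260863115776103, 321556883655571/260863115776103, -95860258485398/260863115776103]
step 2: P' = (I − K·H)·P̄ = [6013523736414363/521726231552206 2079208163332335/260863115776103 -3371132059754547/521726231552206; 2079208163332335/260863115776103 1551232781908370/260863115776103 -1202048529202555/260863115776103; -3371132059754547/521726231552206 -1202048529202555/260863115776103 2132658763193595/521726231552206]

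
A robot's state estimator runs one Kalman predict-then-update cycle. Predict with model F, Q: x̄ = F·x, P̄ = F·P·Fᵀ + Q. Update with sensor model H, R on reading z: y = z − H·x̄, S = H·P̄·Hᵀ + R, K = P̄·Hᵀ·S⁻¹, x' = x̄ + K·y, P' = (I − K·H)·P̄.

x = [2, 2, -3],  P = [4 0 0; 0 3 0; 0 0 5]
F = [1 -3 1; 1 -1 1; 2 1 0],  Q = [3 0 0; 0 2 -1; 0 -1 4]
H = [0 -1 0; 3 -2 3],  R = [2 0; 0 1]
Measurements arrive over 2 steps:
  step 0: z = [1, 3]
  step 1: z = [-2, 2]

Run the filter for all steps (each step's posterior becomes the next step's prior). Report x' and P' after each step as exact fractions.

step 0: x̄ = F·x = [-7, -3, 6]
step 0: P̄ = F·P·Fᵀ + Q = [39 18 -1; 18 14 4; -1 4 23]
step 0: y = z − H·x̄ = [-2, 0]
step 0: S = H·P̄·Hᵀ + R = [16 -38; -38 333]
step 0: K = P̄·Hᵀ·S⁻¹ = [-1515/1942 141/971; -1609/1942 19/971; 218/971 194/971]
step 0: x' = x̄ + K·y = [-5282/971, -1304/971, 5390/971]
step 0: P' = (I − K·H)·P̄ = [13236/971 1515/971 -12179/971; 1515/971 1609/971 -436/971; -12179/971 -436/971 11953/971]
step 1: x̄ = F·x = [4020/971, 1412/971, -11868/971]
step 1: P̄ = F·P·Fᵀ + Q = [11751/971 1342/971 -10724/971; 1342/971 2224/971 -2417/971; -10724/971 -2417/971 64497/971]
step 1: y = z − H·x̄ = [-530/971, 28310/971]
step 1: S = H·P̄·Hᵀ + R = [4166/971 7673/971; 7673/971 515967/971]
step 1: K = P̄·Hᵀ·S⁻¹ = [-716245/2153083 12308/2153083; -1121149/2153083 -15346/2153083; -28630/2153083 693767/2153083]
step 1: x' = x̄ + K·y = [9663690/2153083, 3295486/2153083, -6073194/2153083]
step 1: P' = (I − K·H)·P̄ = [25061577/2153083 1432490/2153083 -24102481/2153083; 1432490/2153083 2242298/2153083 57260/2153083; -24102481/2153083 57260/2153083 24371910/2153083]

step 0: x' = [-5282/971, -1304/971, 5390/971], P' = [13236/971 1515/971 -12179/971; 1515/971 1609/971 -436/971; -12179/971 -436/971 11953/971]
step 1: x' = [9663690/2153083, 3295486/2153083, -6073194/2153083], P' = [25061577/2153083 1432490/2153083 -24102481/2153083; 1432490/2153083 2242298/2153083 57260/2153083; -24102481/2153083 57260/2153083 24371910/2153083]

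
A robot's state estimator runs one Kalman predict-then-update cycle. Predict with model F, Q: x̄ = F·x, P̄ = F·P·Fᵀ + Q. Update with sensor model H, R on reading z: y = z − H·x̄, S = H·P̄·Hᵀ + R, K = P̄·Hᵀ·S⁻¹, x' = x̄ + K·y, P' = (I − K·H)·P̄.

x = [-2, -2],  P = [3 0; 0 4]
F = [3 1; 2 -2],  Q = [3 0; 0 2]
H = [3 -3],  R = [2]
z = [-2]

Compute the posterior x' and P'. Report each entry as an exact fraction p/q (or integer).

x' = [-800/199, -660/199]
P' = [4174/199 4150/199; 4150/199 4170/199]

x̄ = F·x = [-8, 0]
P̄ = F·P·Fᵀ + Q = [34 10; 10 30]
y = z − H·x̄ = [22]
S = H·P̄·Hᵀ + R = [398]
K = P̄·Hᵀ·S⁻¹ = [36/199; -30/199]
x' = x̄ + K·y = [-800/199, -660/199]
P' = (I − K·H)·P̄ = [4174/199 4150/199; 4150/199 4170/199]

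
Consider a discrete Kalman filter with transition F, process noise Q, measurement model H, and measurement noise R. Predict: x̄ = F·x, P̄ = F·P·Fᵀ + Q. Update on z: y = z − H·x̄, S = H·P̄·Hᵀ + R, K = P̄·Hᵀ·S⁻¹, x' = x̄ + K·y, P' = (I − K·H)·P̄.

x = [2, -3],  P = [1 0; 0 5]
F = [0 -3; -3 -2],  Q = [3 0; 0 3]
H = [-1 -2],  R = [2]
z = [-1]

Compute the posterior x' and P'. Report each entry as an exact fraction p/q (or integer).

x̄ = F·x = [9, 0]
P̄ = F·P·Fᵀ + Q = [48 30; 30 32]
y = z − H·x̄ = [8]
S = H·P̄·Hᵀ + R = [298]
K = P̄·Hᵀ·S⁻¹ = [-54/149; -47/149]
x' = x̄ + K·y = [909/149, -376/149]
P' = (I − K·H)·P̄ = [1320/149 -606/149; -606/149 350/149]

x' = [909/149, -376/149]
P' = [1320/149 -606/149; -606/149 350/149]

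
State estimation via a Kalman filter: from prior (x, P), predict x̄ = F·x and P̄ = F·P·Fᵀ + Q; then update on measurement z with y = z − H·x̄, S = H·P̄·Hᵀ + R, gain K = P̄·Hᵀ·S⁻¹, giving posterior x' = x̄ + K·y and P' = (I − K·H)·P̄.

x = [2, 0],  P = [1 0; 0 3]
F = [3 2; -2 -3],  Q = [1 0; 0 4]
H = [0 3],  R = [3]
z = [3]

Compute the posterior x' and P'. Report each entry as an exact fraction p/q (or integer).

x' = [138/53, 101/106]
P' = [302/53 -12/53; -12/53 35/106]

x̄ = F·x = [6, -4]
P̄ = F·P·Fᵀ + Q = [22 -24; -24 35]
y = z − H·x̄ = [15]
S = H·P̄·Hᵀ + R = [318]
K = P̄·Hᵀ·S⁻¹ = [-12/53; 35/106]
x' = x̄ + K·y = [138/53, 101/106]
P' = (I − K·H)·P̄ = [302/53 -12/53; -12/53 35/106]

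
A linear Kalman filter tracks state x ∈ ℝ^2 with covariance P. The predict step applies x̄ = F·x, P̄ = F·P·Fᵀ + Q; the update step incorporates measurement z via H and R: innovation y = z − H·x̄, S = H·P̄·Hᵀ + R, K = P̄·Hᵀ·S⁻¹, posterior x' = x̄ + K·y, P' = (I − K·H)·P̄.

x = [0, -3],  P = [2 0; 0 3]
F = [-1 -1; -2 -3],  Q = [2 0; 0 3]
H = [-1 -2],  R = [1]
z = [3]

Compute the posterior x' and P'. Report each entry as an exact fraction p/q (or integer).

x' = [-39/53, -57/53]
P' = [395/212 -181/212; -181/212 135/212]

x̄ = F·x = [3, 9]
P̄ = F·P·Fᵀ + Q = [7 13; 13 38]
y = z − H·x̄ = [24]
S = H·P̄·Hᵀ + R = [212]
K = P̄·Hᵀ·S⁻¹ = [-33/212; -89/212]
x' = x̄ + K·y = [-39/53, -57/53]
P' = (I − K·H)·P̄ = [395/212 -181/212; -181/212 135/212]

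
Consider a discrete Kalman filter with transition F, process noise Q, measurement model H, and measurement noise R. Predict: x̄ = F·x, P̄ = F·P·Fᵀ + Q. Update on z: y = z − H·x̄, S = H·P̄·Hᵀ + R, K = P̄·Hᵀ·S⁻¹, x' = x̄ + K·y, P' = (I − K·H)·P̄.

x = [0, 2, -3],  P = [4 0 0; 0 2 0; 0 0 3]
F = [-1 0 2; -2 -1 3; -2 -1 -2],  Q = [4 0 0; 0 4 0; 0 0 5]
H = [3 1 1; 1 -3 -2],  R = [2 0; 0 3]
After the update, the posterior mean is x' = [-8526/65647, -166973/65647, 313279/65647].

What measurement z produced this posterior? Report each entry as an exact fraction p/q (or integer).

x̄ = F·x = [-6, -11, 4]
P̄ = F·P·Fᵀ + Q = [20 26 -4; 26 49 0; -4 0 35]
S = H·P̄·Hᵀ + R = [398 -345; -345 464]
K = P̄·Hᵀ·S⁻¹ = [20798/65647 8390/65647; 17183/65647 -4343/65647; -14858/65647 -21517/65647]
x' − x̄ = [385356/65647, 555144/65647, 50691/65647] = K·y
y = (KᵀK)⁻¹·Kᵀ·(x' − x̄) = [27, -21]
z = y + H·x̄ = [27, -21] + [-25, 19] = [2, -2]

z = [2, -2]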